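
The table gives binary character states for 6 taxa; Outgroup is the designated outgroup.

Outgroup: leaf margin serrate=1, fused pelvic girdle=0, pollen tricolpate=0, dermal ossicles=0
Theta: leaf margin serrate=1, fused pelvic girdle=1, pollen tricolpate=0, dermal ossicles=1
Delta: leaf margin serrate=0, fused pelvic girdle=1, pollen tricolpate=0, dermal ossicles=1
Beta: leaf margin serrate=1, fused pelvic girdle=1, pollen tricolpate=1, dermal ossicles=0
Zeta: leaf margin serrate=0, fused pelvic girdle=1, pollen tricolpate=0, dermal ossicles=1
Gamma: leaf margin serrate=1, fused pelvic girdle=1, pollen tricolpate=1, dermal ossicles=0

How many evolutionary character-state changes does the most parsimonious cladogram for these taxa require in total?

4

Character polarity is set by the outgroup: the derived state is whichever differs from the outgroup's state, so for leaf margin serrate the derived state is '0', and for the remaining characters it is '1'.
leaf margin serrate: derived state '0' in Delta and Zeta only — synapomorphy for {Delta, Zeta}.
All ingroup taxa share the derived state '1' for fused pelvic girdle; it defines the ingroup but does not resolve relationships within it.
Only Beta and Gamma show the derived state '1' for pollen tricolpate, supporting them as a clade.
dermal ossicles: derived state '1' in Delta, Theta, and Zeta only — synapomorphy for {Delta, Theta, Zeta}.
Most parsimonious ingroup topology: ((Theta,(Delta,Zeta)),(Beta,Gamma)).
Changes per character on this tree: leaf margin serrate: 1; fused pelvic girdle: 1; pollen tricolpate: 1; dermal ossicles: 1.
Total = 4.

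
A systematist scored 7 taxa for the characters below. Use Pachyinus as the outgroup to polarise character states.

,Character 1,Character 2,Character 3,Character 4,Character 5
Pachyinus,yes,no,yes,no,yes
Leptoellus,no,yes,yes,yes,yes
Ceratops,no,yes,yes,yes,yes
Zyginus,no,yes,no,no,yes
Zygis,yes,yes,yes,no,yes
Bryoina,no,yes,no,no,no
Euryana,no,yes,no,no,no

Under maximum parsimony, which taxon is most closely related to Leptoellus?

Ceratops

Character polarity is set by the outgroup: the derived state is whichever differs from the outgroup's state, so for Character 1, Character 3, Character 5 the derived state is 'no', and for the remaining characters it is 'yes'.
Only Bryoina, Ceratops, Euryana, Leptoellus, and Zyginus show the derived state 'no' for Character 1, supporting them as a clade.
Character 2 (derived state 'yes') is shared by all ingroup taxa — unites the whole ingroup.
Character 3 (derived state 'no') is shared by Bryoina, Euryana, and Zyginus — a synapomorphy uniting that clade.
Character 4 (derived state 'yes') is shared by Ceratops and Leptoellus — a synapomorphy uniting that clade.
Only Bryoina and Euryana show the derived state 'no' for Character 5, supporting them as a clade.
Most parsimonious ingroup topology: (((Leptoellus,Ceratops),(Zyginus,(Bryoina,Euryana))),Zygis).
Leptoellus and Ceratops form a cherry on this tree, so they are sister taxa.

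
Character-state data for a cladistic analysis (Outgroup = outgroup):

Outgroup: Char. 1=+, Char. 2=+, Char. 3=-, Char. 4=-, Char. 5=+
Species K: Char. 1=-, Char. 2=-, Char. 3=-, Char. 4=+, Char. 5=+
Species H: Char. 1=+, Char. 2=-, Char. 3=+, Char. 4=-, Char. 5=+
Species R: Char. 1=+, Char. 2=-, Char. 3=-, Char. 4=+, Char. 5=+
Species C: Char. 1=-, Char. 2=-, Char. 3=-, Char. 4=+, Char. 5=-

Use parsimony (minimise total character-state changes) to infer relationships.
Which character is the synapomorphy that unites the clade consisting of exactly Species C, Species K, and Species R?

Character polarity is set by the outgroup: the derived state is whichever differs from the outgroup's state, so for Char. 1, Char. 2, Char. 5 the derived state is '-', and for the remaining characters it is '+'.
Char. 1 (derived state '-') is shared by Species C and Species K — a synapomorphy uniting that clade.
Char. 2 (derived state '-') is shared by all ingroup taxa — unites the whole ingroup.
Char. 3: derived state '+' in Species H only — an autapomorphy, so it tells us nothing about relationships among taxa.
Char. 4: derived state '+' in Species C, Species K, and Species R only — synapomorphy for {Species C, Species K, Species R}.
Char. 5: derived state '-' in Species C only — an autapomorphy, so it tells us nothing about relationships among taxa.
Most parsimonious ingroup topology: (((Species K,Species C),Species R),Species H).
The clade {Species C, Species K, Species R} is supported by Char. 4: its derived state '+' occurs in exactly those taxa and in no other taxon (including the outgroup).

Char. 4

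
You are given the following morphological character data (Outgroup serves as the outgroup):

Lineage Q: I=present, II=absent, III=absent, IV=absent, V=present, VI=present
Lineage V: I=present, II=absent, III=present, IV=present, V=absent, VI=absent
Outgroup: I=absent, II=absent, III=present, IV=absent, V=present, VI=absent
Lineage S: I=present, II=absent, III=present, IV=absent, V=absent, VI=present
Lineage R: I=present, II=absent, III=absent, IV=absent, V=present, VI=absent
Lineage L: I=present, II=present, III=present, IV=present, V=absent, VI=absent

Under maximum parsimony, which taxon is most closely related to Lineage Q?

Lineage R

Character polarity is set by the outgroup: the derived state is whichever differs from the outgroup's state, so for III, V the derived state is 'absent', and for the remaining characters it is 'present'.
I (derived state 'present') is shared by all ingroup taxa — unites the whole ingroup.
II: derived state 'present' in Lineage L only — an autapomorphy, so it tells us nothing about relationships among taxa.
III: derived state 'absent' in Lineage Q and Lineage R only — synapomorphy for {Lineage Q, Lineage R}.
IV: derived state 'present' in Lineage L and Lineage V only — synapomorphy for {Lineage L, Lineage V}.
V (derived state 'absent') is shared by Lineage L, Lineage S, and Lineage V — a synapomorphy uniting that clade.
VI (state 'present') occurs in Lineage Q and Lineage S but conflicts with the nesting implied by the other characters — most parsimoniously interpreted as homoplasy.
Most parsimonious ingroup topology: (((Lineage V,Lineage L),Lineage S),(Lineage Q,Lineage R)).
Lineage Q and Lineage R form a cherry on this tree, so they are sister taxa.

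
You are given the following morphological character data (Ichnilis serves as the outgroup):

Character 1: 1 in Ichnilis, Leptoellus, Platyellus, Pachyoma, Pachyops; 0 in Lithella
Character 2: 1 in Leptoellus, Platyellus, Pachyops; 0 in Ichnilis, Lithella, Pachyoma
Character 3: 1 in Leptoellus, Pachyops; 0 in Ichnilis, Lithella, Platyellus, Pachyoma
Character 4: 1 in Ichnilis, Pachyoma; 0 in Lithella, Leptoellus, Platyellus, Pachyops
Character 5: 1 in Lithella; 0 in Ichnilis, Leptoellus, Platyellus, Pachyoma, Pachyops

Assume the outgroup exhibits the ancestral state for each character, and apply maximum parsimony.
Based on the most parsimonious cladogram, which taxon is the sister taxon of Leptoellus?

Character polarity is set by the outgroup: the derived state is whichever differs from the outgroup's state, so for Character 1, Character 4 the derived state is '0', and for the remaining characters it is '1'.
Character 1: derived state '0' in Lithella only — an autapomorphy, so it tells us nothing about relationships among taxa.
Only Leptoellus, Pachyops, and Platyellus show the derived state '1' for Character 2, supporting them as a clade.
Character 3 (derived state '1') is shared by Leptoellus and Pachyops — a synapomorphy uniting that clade.
Only Leptoellus, Lithella, Pachyops, and Platyellus show the derived state '0' for Character 4, supporting them as a clade.
Character 5 (derived state '1') is unique to Lithella (autapomorphy; uninformative for grouping).
Most parsimonious ingroup topology: ((Lithella,((Leptoellus,Pachyops),Platyellus)),Pachyoma).
Leptoellus and Pachyops form a cherry on this tree, so they are sister taxa.

Pachyops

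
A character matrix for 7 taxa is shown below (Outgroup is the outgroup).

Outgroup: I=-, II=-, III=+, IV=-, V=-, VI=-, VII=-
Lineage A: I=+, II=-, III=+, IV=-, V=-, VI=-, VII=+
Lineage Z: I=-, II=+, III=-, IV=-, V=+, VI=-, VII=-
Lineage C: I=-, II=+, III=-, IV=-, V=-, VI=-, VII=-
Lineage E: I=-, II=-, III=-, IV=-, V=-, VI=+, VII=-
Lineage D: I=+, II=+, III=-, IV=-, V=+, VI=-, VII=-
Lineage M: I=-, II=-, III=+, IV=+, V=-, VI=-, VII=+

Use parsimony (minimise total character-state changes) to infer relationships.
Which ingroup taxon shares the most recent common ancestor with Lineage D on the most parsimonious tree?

Lineage Z

Character polarity is set by the outgroup: the derived state is whichever differs from the outgroup's state, so for III the derived state is '-', and for the remaining characters it is '+'.
I groups Lineage A and Lineage D, which is incompatible with the clades supported by the remaining characters; treating it as convergent (homoplasy) costs fewer steps than any alternative tree.
Only Lineage C, Lineage D, and Lineage Z show the derived state '+' for II, supporting them as a clade.
III (derived state '-') is shared by Lineage C, Lineage D, Lineage E, and Lineage Z — a synapomorphy uniting that clade.
IV (derived state '+') is unique to Lineage M (autapomorphy; uninformative for grouping).
V: derived state '+' in Lineage D and Lineage Z only — synapomorphy for {Lineage D, Lineage Z}.
VI: derived state '+' in Lineage E only — an autapomorphy, so it tells us nothing about relationships among taxa.
VII: derived state '+' in Lineage A and Lineage M only — synapomorphy for {Lineage A, Lineage M}.
Most parsimonious ingroup topology: ((Lineage A,Lineage M),(((Lineage Z,Lineage D),Lineage C),Lineage E)).
Lineage D and Lineage Z form a cherry on this tree, so they are sister taxa.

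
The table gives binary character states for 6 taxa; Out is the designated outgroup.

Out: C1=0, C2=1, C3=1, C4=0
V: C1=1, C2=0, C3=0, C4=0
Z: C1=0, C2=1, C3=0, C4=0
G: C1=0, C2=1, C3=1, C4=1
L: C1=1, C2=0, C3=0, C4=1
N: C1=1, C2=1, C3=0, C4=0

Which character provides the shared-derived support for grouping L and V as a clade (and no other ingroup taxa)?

Character polarity is set by the outgroup: the derived state is whichever differs from the outgroup's state, so for C2, C3 the derived state is '0', and for the remaining characters it is '1'.
C1 (derived state '1') is shared by L, N, and V — a synapomorphy uniting that clade.
C2 (derived state '0') is shared by L and V — a synapomorphy uniting that clade.
Only L, N, V, and Z show the derived state '0' for C3, supporting them as a clade.
C4 groups G and L, which is incompatible with the clades supported by the remaining characters; treating it as convergent (homoplasy) costs fewer steps than any alternative tree.
Most parsimonious ingroup topology: ((((V,L),N),Z),G).
The clade {L, V} is supported by C2: its derived state '0' occurs in exactly those taxa and in no other taxon (including the outgroup).

C2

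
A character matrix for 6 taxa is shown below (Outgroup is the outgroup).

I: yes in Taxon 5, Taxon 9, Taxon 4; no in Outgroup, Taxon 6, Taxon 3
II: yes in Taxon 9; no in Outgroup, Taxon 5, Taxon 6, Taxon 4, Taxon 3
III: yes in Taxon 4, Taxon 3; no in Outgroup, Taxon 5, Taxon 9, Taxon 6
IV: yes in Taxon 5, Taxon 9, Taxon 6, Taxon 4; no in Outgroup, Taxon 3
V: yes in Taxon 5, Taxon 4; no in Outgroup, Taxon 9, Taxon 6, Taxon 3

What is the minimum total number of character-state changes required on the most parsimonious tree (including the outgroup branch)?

The outgroup has state 'no' for every character, so 'yes' is the derived state throughout.
I (derived state 'yes') is shared by Taxon 4, Taxon 5, and Taxon 9 — a synapomorphy uniting that clade.
II (derived state 'yes') is unique to Taxon 9 (autapomorphy; uninformative for grouping).
III groups Taxon 3 and Taxon 4, which is incompatible with the clades supported by the remaining characters; treating it as convergent (homoplasy) costs fewer steps than any alternative tree.
IV: derived state 'yes' in Taxon 4, Taxon 5, Taxon 6, and Taxon 9 only — synapomorphy for {Taxon 4, Taxon 5, Taxon 6, Taxon 9}.
Only Taxon 4 and Taxon 5 show the derived state 'yes' for V, supporting them as a clade.
Most parsimonious ingroup topology: ((((Taxon 5,Taxon 4),Taxon 9),Taxon 6),Taxon 3).
Changes per character on this tree: I: 1; II: 1; III: 2; IV: 1; V: 1.
Total = 6.

6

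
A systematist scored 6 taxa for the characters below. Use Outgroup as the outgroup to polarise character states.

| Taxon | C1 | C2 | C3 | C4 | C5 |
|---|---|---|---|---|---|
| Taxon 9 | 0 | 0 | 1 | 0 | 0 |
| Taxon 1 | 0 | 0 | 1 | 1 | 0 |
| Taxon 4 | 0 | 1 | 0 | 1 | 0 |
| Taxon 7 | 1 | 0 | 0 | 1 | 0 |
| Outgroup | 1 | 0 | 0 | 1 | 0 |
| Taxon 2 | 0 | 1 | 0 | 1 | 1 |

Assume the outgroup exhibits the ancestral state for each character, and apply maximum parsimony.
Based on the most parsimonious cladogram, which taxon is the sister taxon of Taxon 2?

Taxon 4

Character polarity is set by the outgroup: the derived state is whichever differs from the outgroup's state, so for C1, C4 the derived state is '0', and for the remaining characters it is '1'.
Only Taxon 1, Taxon 2, Taxon 4, and Taxon 9 show the derived state '0' for C1, supporting them as a clade.
C2: derived state '1' in Taxon 2 and Taxon 4 only — synapomorphy for {Taxon 2, Taxon 4}.
Only Taxon 1 and Taxon 9 show the derived state '1' for C3, supporting them as a clade.
C4: derived state '0' in Taxon 9 only — an autapomorphy, so it tells us nothing about relationships among taxa.
C5 (derived state '1') is unique to Taxon 2 (autapomorphy; uninformative for grouping).
Most parsimonious ingroup topology: (Taxon 7,((Taxon 9,Taxon 1),(Taxon 2,Taxon 4))).
Taxon 2 and Taxon 4 form a cherry on this tree, so they are sister taxa.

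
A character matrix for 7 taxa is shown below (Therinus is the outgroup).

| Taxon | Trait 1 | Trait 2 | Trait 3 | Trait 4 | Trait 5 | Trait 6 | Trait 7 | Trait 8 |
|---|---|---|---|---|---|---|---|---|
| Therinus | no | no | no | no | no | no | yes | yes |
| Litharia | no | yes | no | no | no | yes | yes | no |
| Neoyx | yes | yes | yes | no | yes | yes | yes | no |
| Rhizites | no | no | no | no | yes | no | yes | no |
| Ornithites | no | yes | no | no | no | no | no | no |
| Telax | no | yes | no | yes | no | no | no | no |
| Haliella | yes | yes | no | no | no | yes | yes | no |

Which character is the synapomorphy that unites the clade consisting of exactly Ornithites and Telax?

Character polarity is set by the outgroup: the derived state is whichever differs from the outgroup's state, so for Trait 7, Trait 8 the derived state is 'no', and for the remaining characters it is 'yes'.
Trait 1 (derived state 'yes') is shared by Haliella and Neoyx — a synapomorphy uniting that clade.
Only Haliella, Litharia, Neoyx, Ornithites, and Telax show the derived state 'yes' for Trait 2, supporting them as a clade.
Trait 3: derived state 'yes' in Neoyx only — an autapomorphy, so it tells us nothing about relationships among taxa.
Trait 4: derived state 'yes' in Telax only — an autapomorphy, so it tells us nothing about relationships among taxa.
Trait 5 (state 'yes') occurs in Neoyx and Rhizites but conflicts with the nesting implied by the other characters — most parsimoniously interpreted as homoplasy.
Trait 6 (derived state 'yes') is shared by Haliella, Litharia, and Neoyx — a synapomorphy uniting that clade.
Only Ornithites and Telax show the derived state 'no' for Trait 7, supporting them as a clade.
Trait 8 (derived state 'no') is shared by all ingroup taxa — unites the whole ingroup.
Most parsimonious ingroup topology: (((Litharia,(Neoyx,Haliella)),(Ornithites,Telax)),Rhizites).
The clade {Ornithites, Telax} is supported by Trait 7: its derived state 'no' occurs in exactly those taxa and in no other taxon (including the outgroup).

Trait 7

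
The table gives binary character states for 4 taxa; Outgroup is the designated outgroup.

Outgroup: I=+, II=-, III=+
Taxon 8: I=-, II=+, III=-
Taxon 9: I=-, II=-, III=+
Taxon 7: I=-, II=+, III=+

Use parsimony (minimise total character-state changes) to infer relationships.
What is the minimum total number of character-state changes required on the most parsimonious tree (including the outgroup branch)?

Character polarity is set by the outgroup: the derived state is whichever differs from the outgroup's state, so for I, III the derived state is '-', and for the remaining characters it is '+'.
I (derived state '-') is shared by all ingroup taxa — unites the whole ingroup.
II (derived state '+') is shared by Taxon 7 and Taxon 8 — a synapomorphy uniting that clade.
III: derived state '-' in Taxon 8 only — an autapomorphy, so it tells us nothing about relationships among taxa.
Most parsimonious ingroup topology: ((Taxon 8,Taxon 7),Taxon 9).
Changes per character on this tree: I: 1; II: 1; III: 1.
Total = 3.

3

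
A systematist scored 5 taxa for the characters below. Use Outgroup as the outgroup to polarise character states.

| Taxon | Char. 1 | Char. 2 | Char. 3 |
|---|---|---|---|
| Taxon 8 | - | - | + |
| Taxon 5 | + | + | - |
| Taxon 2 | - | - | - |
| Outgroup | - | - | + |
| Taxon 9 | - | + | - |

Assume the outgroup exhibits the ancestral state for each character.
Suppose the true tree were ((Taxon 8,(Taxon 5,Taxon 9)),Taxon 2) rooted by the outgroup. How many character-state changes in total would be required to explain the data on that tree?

4

Map each character onto ((Taxon 8,(Taxon 5,Taxon 9)),Taxon 2) (rooted by Outgroup) and count the minimum state changes it requires (Fitch parsimony):
Char. 1: 1; Char. 2: 1; Char. 3: 2.
Total tree length = 4.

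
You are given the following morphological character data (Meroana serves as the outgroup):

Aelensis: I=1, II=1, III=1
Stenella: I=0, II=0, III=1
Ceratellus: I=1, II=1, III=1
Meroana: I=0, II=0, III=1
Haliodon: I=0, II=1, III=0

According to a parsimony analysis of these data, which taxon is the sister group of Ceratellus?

Aelensis

Character polarity is set by the outgroup: the derived state is whichever differs from the outgroup's state, so for III the derived state is '0', and for the remaining characters it is '1'.
Only Aelensis and Ceratellus show the derived state '1' for I, supporting them as a clade.
Only Aelensis, Ceratellus, and Haliodon show the derived state '1' for II, supporting them as a clade.
III (derived state '0') is unique to Haliodon (autapomorphy; uninformative for grouping).
Most parsimonious ingroup topology: (((Aelensis,Ceratellus),Haliodon),Stenella).
Ceratellus and Aelensis form a cherry on this tree, so they are sister taxa.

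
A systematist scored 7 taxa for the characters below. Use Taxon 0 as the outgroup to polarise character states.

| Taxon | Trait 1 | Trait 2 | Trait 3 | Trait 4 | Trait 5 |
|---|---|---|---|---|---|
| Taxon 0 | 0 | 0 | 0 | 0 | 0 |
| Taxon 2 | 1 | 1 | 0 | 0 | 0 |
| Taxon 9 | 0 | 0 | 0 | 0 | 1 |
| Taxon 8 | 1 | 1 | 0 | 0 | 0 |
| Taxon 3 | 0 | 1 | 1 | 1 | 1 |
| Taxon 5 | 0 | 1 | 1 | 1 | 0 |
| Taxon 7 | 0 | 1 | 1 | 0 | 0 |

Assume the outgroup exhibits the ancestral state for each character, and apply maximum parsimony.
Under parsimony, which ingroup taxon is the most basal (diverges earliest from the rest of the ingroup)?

Taxon 9

The outgroup has state '0' for every character, so '1' is the derived state throughout.
Trait 1: derived state '1' in Taxon 2 and Taxon 8 only — synapomorphy for {Taxon 2, Taxon 8}.
Only Taxon 2, Taxon 3, Taxon 5, Taxon 7, and Taxon 8 show the derived state '1' for Trait 2, supporting them as a clade.
Trait 3: derived state '1' in Taxon 3, Taxon 5, and Taxon 7 only — synapomorphy for {Taxon 3, Taxon 5, Taxon 7}.
Trait 4 (derived state '1') is shared by Taxon 3 and Taxon 5 — a synapomorphy uniting that clade.
Trait 5 (state '1') occurs in Taxon 3 and Taxon 9 but conflicts with the nesting implied by the other characters — most parsimoniously interpreted as homoplasy.
Most parsimonious ingroup topology: (((Taxon 2,Taxon 8),((Taxon 3,Taxon 5),Taxon 7)),Taxon 9).
Taxon 9 is sister to the clade containing all other ingroup taxa, so it is the earliest-diverging (most basal) ingroup lineage.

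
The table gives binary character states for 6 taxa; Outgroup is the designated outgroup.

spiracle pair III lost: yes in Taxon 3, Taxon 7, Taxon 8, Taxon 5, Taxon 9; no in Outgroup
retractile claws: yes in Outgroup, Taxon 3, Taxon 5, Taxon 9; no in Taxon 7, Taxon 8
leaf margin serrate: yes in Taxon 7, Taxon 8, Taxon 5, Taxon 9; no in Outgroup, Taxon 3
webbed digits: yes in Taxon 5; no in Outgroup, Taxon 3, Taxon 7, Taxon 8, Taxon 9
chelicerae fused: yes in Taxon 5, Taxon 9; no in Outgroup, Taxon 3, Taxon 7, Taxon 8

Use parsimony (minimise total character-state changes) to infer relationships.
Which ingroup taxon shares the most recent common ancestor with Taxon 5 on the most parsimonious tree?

Character polarity is set by the outgroup: the derived state is whichever differs from the outgroup's state, so for retractile claws the derived state is 'no', and for the remaining characters it is 'yes'.
All ingroup taxa share the derived state 'yes' for spiracle pair III lost; it defines the ingroup but does not resolve relationships within it.
Only Taxon 7 and Taxon 8 show the derived state 'no' for retractile claws, supporting them as a clade.
leaf margin serrate (derived state 'yes') is shared by Taxon 5, Taxon 7, Taxon 8, and Taxon 9 — a synapomorphy uniting that clade.
webbed digits (derived state 'yes') is unique to Taxon 5 (autapomorphy; uninformative for grouping).
chelicerae fused: derived state 'yes' in Taxon 5 and Taxon 9 only — synapomorphy for {Taxon 5, Taxon 9}.
Most parsimonious ingroup topology: (Taxon 3,((Taxon 7,Taxon 8),(Taxon 5,Taxon 9))).
Taxon 5 and Taxon 9 form a cherry on this tree, so they are sister taxa.

Taxon 9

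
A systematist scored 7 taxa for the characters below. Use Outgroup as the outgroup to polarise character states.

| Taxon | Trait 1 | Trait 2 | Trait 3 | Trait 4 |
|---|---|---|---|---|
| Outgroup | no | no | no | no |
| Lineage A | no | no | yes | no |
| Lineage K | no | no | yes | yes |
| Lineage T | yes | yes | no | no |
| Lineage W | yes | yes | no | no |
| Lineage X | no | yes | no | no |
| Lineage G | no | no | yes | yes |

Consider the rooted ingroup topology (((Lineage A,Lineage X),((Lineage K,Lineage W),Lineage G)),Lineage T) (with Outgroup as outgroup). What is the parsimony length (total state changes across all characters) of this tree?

Map each character onto (((Lineage A,Lineage X),((Lineage K,Lineage W),Lineage G)),Lineage T) (rooted by Outgroup) and count the minimum state changes it requires (Fitch parsimony):
Trait 1: 2; Trait 2: 3; Trait 3: 3; Trait 4: 2.
Total tree length = 10.

10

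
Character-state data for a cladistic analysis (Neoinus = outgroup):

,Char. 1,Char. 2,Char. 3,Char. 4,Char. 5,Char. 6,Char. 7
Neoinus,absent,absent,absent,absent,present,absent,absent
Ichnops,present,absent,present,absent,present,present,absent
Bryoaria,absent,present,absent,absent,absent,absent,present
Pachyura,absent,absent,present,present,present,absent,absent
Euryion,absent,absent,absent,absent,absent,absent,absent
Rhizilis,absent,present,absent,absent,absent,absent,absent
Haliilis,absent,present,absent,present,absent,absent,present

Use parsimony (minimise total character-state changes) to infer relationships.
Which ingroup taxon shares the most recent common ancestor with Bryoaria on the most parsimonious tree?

Haliilis

Character polarity is set by the outgroup: the derived state is whichever differs from the outgroup's state, so for Char. 5 the derived state is 'absent', and for the remaining characters it is 'present'.
Char. 1 (derived state 'present') is unique to Ichnops (autapomorphy; uninformative for grouping).
Only Bryoaria, Haliilis, and Rhizilis show the derived state 'present' for Char. 2, supporting them as a clade.
Only Ichnops and Pachyura show the derived state 'present' for Char. 3, supporting them as a clade.
Char. 4 groups Haliilis and Pachyura, which is incompatible with the clades supported by the remaining characters; treating it as convergent (homoplasy) costs fewer steps than any alternative tree.
Char. 5: derived state 'absent' in Bryoaria, Euryion, Haliilis, and Rhizilis only — synapomorphy for {Bryoaria, Euryion, Haliilis, Rhizilis}.
Char. 6: derived state 'present' in Ichnops only — an autapomorphy, so it tells us nothing about relationships among taxa.
Char. 7 (derived state 'present') is shared by Bryoaria and Haliilis — a synapomorphy uniting that clade.
Most parsimonious ingroup topology: ((Ichnops,Pachyura),(((Bryoaria,Haliilis),Rhizilis),Euryion)).
Bryoaria and Haliilis form a cherry on this tree, so they are sister taxa.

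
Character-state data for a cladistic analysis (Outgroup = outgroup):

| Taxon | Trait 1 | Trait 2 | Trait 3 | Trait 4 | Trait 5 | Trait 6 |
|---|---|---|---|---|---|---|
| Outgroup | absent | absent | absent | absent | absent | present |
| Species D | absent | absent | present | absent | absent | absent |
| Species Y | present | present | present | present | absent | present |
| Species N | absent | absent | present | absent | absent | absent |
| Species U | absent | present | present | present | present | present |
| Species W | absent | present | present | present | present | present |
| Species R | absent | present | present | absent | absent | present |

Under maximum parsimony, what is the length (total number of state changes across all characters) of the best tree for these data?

6

Character polarity is set by the outgroup: the derived state is whichever differs from the outgroup's state, so for Trait 6 the derived state is 'absent', and for the remaining characters it is 'present'.
Trait 1: derived state 'present' in Species Y only — an autapomorphy, so it tells us nothing about relationships among taxa.
Trait 2 (derived state 'present') is shared by Species R, Species U, Species W, and Species Y — a synapomorphy uniting that clade.
All ingroup taxa share the derived state 'present' for Trait 3; it defines the ingroup but does not resolve relationships within it.
Trait 4: derived state 'present' in Species U, Species W, and Species Y only — synapomorphy for {Species U, Species W, Species Y}.
Trait 5 (derived state 'present') is shared by Species U and Species W — a synapomorphy uniting that clade.
Trait 6: derived state 'absent' in Species D and Species N only — synapomorphy for {Species D, Species N}.
Most parsimonious ingroup topology: ((Species D,Species N),((Species Y,(Species U,Species W)),Species R)).
Changes per character on this tree: Trait 1: 1; Trait 2: 1; Trait 3: 1; Trait 4: 1; Trait 5: 1; Trait 6: 1.
Total = 6.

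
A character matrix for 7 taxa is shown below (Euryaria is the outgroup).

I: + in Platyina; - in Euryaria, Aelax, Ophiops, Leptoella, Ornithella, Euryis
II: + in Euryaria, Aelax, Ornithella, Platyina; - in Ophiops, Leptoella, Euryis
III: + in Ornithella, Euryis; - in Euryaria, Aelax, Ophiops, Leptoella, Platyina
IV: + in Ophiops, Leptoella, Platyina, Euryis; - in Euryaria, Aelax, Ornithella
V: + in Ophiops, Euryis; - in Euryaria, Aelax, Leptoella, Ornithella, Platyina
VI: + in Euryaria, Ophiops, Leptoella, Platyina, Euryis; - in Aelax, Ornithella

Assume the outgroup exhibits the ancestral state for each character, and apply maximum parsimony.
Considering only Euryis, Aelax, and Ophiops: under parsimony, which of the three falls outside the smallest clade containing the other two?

Character polarity is set by the outgroup: the derived state is whichever differs from the outgroup's state, so for II, VI the derived state is '-', and for the remaining characters it is '+'.
I (derived state '+') is unique to Platyina (autapomorphy; uninformative for grouping).
Only Euryis, Leptoella, and Ophiops show the derived state '-' for II, supporting them as a clade.
III groups Euryis and Ornithella, which is incompatible with the clades supported by the remaining characters; treating it as convergent (homoplasy) costs fewer steps than any alternative tree.
IV: derived state '+' in Euryis, Leptoella, Ophiops, and Platyina only — synapomorphy for {Euryis, Leptoella, Ophiops, Platyina}.
V: derived state '+' in Euryis and Ophiops only — synapomorphy for {Euryis, Ophiops}.
VI: derived state '-' in Aelax and Ornithella only — synapomorphy for {Aelax, Ornithella}.
Most parsimonious ingroup topology: ((Aelax,Ornithella),(((Ophiops,Euryis),Leptoella),Platyina)).
Ophiops and Euryis share a more recent common ancestor with each other than either does with Aelax, so Aelax is the least closely related of the three.

Aelax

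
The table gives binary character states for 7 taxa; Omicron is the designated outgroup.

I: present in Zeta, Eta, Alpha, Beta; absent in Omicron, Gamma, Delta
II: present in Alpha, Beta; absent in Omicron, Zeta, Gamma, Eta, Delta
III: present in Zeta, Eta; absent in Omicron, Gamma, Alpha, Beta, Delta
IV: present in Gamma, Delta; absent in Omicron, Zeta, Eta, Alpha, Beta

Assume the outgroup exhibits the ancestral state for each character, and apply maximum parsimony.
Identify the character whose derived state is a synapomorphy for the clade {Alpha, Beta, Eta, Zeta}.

I

The outgroup has state 'absent' for every character, so 'present' is the derived state throughout.
I (derived state 'present') is shared by Alpha, Beta, Eta, and Zeta — a synapomorphy uniting that clade.
II (derived state 'present') is shared by Alpha and Beta — a synapomorphy uniting that clade.
III (derived state 'present') is shared by Eta and Zeta — a synapomorphy uniting that clade.
IV: derived state 'present' in Delta and Gamma only — synapomorphy for {Delta, Gamma}.
Most parsimonious ingroup topology: (((Zeta,Eta),(Alpha,Beta)),(Gamma,Delta)).
The clade {Alpha, Beta, Eta, Zeta} is supported by I: its derived state 'present' occurs in exactly those taxa and in no other taxon (including the outgroup).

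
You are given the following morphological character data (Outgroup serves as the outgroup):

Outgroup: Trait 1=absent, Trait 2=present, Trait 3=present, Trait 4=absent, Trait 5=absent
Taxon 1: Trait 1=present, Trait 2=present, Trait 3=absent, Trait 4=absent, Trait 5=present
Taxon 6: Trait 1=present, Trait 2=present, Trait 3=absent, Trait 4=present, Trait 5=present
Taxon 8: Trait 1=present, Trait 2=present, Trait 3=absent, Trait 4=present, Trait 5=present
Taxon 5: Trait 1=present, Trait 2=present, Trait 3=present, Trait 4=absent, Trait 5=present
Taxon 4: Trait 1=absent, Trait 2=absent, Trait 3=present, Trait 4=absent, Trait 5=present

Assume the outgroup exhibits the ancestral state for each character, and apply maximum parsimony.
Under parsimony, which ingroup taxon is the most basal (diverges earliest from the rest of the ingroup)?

Taxon 4

Character polarity is set by the outgroup: the derived state is whichever differs from the outgroup's state, so for Trait 2, Trait 3 the derived state is 'absent', and for the remaining characters it is 'present'.
Trait 1 (derived state 'present') is shared by Taxon 1, Taxon 5, Taxon 6, and Taxon 8 — a synapomorphy uniting that clade.
Trait 2 (derived state 'absent') is unique to Taxon 4 (autapomorphy; uninformative for grouping).
Only Taxon 1, Taxon 6, and Taxon 8 show the derived state 'absent' for Trait 3, supporting them as a clade.
Trait 4 (derived state 'present') is shared by Taxon 6 and Taxon 8 — a synapomorphy uniting that clade.
All ingroup taxa share the derived state 'present' for Trait 5; it defines the ingroup but does not resolve relationships within it.
Most parsimonious ingroup topology: (((Taxon 1,(Taxon 6,Taxon 8)),Taxon 5),Taxon 4).
Taxon 4 is sister to the clade containing all other ingroup taxa, so it is the earliest-diverging (most basal) ingroup lineage.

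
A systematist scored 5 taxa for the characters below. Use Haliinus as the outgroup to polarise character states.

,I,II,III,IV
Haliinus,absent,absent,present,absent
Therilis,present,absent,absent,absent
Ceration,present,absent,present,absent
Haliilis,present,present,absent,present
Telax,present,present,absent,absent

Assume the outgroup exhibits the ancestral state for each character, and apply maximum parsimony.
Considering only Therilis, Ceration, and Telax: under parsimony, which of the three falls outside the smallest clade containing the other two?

Ceration

Character polarity is set by the outgroup: the derived state is whichever differs from the outgroup's state, so for III the derived state is 'absent', and for the remaining characters it is 'present'.
All ingroup taxa share the derived state 'present' for I; it defines the ingroup but does not resolve relationships within it.
II (derived state 'present') is shared by Haliilis and Telax — a synapomorphy uniting that clade.
Only Haliilis, Telax, and Therilis show the derived state 'absent' for III, supporting them as a clade.
IV (derived state 'present') is unique to Haliilis (autapomorphy; uninformative for grouping).
Most parsimonious ingroup topology: ((Therilis,(Haliilis,Telax)),Ceration).
Telax and Therilis share a more recent common ancestor with each other than either does with Ceration, so Ceration is the least closely related of the three.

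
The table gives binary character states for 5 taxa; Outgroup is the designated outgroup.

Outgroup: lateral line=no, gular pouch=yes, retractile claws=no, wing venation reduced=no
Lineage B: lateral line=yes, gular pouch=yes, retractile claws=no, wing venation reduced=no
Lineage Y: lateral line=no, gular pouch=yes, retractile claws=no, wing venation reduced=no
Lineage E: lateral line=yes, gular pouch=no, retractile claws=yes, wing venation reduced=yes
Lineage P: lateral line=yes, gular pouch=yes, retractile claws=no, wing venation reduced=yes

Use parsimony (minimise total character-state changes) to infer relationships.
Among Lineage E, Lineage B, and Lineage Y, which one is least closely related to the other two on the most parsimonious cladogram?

Character polarity is set by the outgroup: the derived state is whichever differs from the outgroup's state, so for gular pouch the derived state is 'no', and for the remaining characters it is 'yes'.
lateral line (derived state 'yes') is shared by Lineage B, Lineage E, and Lineage P — a synapomorphy uniting that clade.
gular pouch: derived state 'no' in Lineage E only — an autapomorphy, so it tells us nothing about relationships among taxa.
retractile claws: derived state 'yes' in Lineage E only — an autapomorphy, so it tells us nothing about relationships among taxa.
wing venation reduced: derived state 'yes' in Lineage E and Lineage P only — synapomorphy for {Lineage E, Lineage P}.
Most parsimonious ingroup topology: ((Lineage B,(Lineage E,Lineage P)),Lineage Y).
Lineage B and Lineage E share a more recent common ancestor with each other than either does with Lineage Y, so Lineage Y is the least closely related of the three.

Lineage Y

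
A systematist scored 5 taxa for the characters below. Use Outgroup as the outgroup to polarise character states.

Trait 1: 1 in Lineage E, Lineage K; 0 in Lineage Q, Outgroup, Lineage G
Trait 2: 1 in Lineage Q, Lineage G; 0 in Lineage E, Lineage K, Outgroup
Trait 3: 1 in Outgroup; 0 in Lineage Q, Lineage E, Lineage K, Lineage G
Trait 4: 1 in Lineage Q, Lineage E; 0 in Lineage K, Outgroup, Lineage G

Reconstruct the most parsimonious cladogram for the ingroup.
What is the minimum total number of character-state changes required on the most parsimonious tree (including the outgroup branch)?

5

Character polarity is set by the outgroup: the derived state is whichever differs from the outgroup's state, so for Trait 3 the derived state is '0', and for the remaining characters it is '1'.
Trait 1: derived state '1' in Lineage E and Lineage K only — synapomorphy for {Lineage E, Lineage K}.
Only Lineage G and Lineage Q show the derived state '1' for Trait 2, supporting them as a clade.
All ingroup taxa share the derived state '0' for Trait 3; it defines the ingroup but does not resolve relationships within it.
Trait 4 (state '1') occurs in Lineage E and Lineage Q but conflicts with the nesting implied by the other characters — most parsimoniously interpreted as homoplasy.
Most parsimonious ingroup topology: ((Lineage K,Lineage E),(Lineage G,Lineage Q)).
Changes per character on this tree: Trait 1: 1; Trait 2: 1; Trait 3: 1; Trait 4: 2.
Total = 5.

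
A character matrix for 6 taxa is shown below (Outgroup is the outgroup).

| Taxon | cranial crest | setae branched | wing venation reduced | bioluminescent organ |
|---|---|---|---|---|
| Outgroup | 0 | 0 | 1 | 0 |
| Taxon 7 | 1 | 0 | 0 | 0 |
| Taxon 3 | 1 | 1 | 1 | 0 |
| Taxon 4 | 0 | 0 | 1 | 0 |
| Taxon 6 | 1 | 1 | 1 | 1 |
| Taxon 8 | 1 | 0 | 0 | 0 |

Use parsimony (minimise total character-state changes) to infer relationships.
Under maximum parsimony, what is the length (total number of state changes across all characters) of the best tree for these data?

Character polarity is set by the outgroup: the derived state is whichever differs from the outgroup's state, so for wing venation reduced the derived state is '0', and for the remaining characters it is '1'.
Only Taxon 3, Taxon 6, Taxon 7, and Taxon 8 show the derived state '1' for cranial crest, supporting them as a clade.
setae branched: derived state '1' in Taxon 3 and Taxon 6 only — synapomorphy for {Taxon 3, Taxon 6}.
wing venation reduced: derived state '0' in Taxon 7 and Taxon 8 only — synapomorphy for {Taxon 7, Taxon 8}.
bioluminescent organ: derived state '1' in Taxon 6 only — an autapomorphy, so it tells us nothing about relationships among taxa.
Most parsimonious ingroup topology: (((Taxon 7,Taxon 8),(Taxon 3,Taxon 6)),Taxon 4).
Changes per character on this tree: cranial crest: 1; setae branched: 1; wing venation reduced: 1; bioluminescent organ: 1.
Total = 4.

4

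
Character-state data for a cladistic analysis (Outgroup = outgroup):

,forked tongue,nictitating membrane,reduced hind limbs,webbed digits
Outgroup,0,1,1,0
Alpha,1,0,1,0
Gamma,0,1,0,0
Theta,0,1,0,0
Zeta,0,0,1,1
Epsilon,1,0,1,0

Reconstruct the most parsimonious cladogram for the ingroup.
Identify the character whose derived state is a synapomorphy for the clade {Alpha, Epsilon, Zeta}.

nictitating membrane

Character polarity is set by the outgroup: the derived state is whichever differs from the outgroup's state, so for nictitating membrane, reduced hind limbs the derived state is '0', and for the remaining characters it is '1'.
forked tongue: derived state '1' in Alpha and Epsilon only — synapomorphy for {Alpha, Epsilon}.
Only Alpha, Epsilon, and Zeta show the derived state '0' for nictitating membrane, supporting them as a clade.
reduced hind limbs (derived state '0') is shared by Gamma and Theta — a synapomorphy uniting that clade.
webbed digits: derived state '1' in Zeta only — an autapomorphy, so it tells us nothing about relationships among taxa.
Most parsimonious ingroup topology: (((Alpha,Epsilon),Zeta),(Gamma,Theta)).
The clade {Alpha, Epsilon, Zeta} is supported by nictitating membrane: its derived state '0' occurs in exactly those taxa and in no other taxon (including the outgroup).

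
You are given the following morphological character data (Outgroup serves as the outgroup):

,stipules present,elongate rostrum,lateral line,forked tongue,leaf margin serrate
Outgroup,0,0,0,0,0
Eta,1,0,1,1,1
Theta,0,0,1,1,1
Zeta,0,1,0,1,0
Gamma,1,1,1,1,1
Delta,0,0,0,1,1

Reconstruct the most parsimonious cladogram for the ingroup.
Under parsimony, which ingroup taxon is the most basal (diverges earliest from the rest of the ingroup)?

The outgroup has state '0' for every character, so '1' is the derived state throughout.
stipules present (derived state '1') is shared by Eta and Gamma — a synapomorphy uniting that clade.
elongate rostrum groups Gamma and Zeta, which is incompatible with the clades supported by the remaining characters; treating it as convergent (homoplasy) costs fewer steps than any alternative tree.
Only Eta, Gamma, and Theta show the derived state '1' for lateral line, supporting them as a clade.
forked tongue (derived state '1') is shared by all ingroup taxa — unites the whole ingroup.
leaf margin serrate (derived state '1') is shared by Delta, Eta, Gamma, and Theta — a synapomorphy uniting that clade.
Most parsimonious ingroup topology: ((((Eta,Gamma),Theta),Delta),Zeta).
Zeta is sister to the clade containing all other ingroup taxa, so it is the earliest-diverging (most basal) ingroup lineage.

Zeta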